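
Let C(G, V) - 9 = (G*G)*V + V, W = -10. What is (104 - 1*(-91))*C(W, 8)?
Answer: 159315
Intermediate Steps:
C(G, V) = 9 + V + V*G² (C(G, V) = 9 + ((G*G)*V + V) = 9 + (G²*V + V) = 9 + (V*G² + V) = 9 + (V + V*G²) = 9 + V + V*G²)
(104 - 1*(-91))*C(W, 8) = (104 - 1*(-91))*(9 + 8 + 8*(-10)²) = (104 + 91)*(9 + 8 + 8*100) = 195*(9 + 8 + 800) = 195*817 = 159315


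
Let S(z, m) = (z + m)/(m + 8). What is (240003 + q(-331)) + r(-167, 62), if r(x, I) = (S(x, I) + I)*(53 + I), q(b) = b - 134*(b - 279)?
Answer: 656739/2 ≈ 3.2837e+5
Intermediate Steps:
S(z, m) = (m + z)/(8 + m)
q(b) = 37386 - 133*b (q(b) = b - 134*(-279 + b) = b + (37386 - 134*b) = 37386 - 133*b)
r(x, I) = (53 + I)*(I + (I + x)/(8 + I)) (r(x, I) = ((I + x)/(8 + I) + I)*(53 + I) = (I + (I + x)/(8 + I))*(53 + I) = (53 + I)*(I + (I + x)/(8 + I)))
(240003 + q(-331)) + r(-167, 62) = (240003 + (37386 - 133*(-331))) + (62³ + 53*(-167) + 62*62² + 477*62 + 62*(-167))/(8 + 62) = (240003 + (37386 + 44023)) + (238328 - 8851 + 62*3844 + 29574 - 10354)/70 = (240003 + 81409) + (238328 - 8851 + 238328 + 29574 - 10354)/70 = 321412 + (1/70)*487025 = 321412 + 13915/2 = 656739/2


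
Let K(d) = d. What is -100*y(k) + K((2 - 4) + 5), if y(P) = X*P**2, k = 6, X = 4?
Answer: -14397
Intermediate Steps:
y(P) = 4*P**2
-100*y(k) + K((2 - 4) + 5) = -400*6**2 + ((2 - 4) + 5) = -400*36 + (-2 + 5) = -100*144 + 3 = -14400 + 3 = -14397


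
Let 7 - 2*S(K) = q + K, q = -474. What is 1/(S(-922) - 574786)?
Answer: -2/1148169 ≈ -1.7419e-6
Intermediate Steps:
S(K) = 481/2 - K/2 (S(K) = 7/2 - (-474 + K)/2 = 7/2 + (237 - K/2) = 481/2 - K/2)
1/(S(-922) - 574786) = 1/((481/2 - 1/2*(-922)) - 574786) = 1/((481/2 + 461) - 574786) = 1/(1403/2 - 574786) = 1/(-1148169/2) = -2/1148169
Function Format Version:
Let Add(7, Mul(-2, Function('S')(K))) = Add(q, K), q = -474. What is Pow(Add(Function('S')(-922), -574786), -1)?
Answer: Rational(-2, 1148169) ≈ -1.7419e-6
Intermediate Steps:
Function('S')(K) = Add(Rational(481, 2), Mul(Rational(-1, 2), K)) (Function('S')(K) = Add(Rational(7, 2), Mul(Rational(-1, 2), Add(-474, K))) = Add(Rational(7, 2), Add(237, Mul(Rational(-1, 2), K))) = Add(Rational(481, 2), Mul(Rational(-1, 2), K)))
Pow(Add(Function('S')(-922), -574786), -1) = Pow(Add(Add(Rational(481, 2), Mul(Rational(-1, 2), -922)), -574786), -1) = Pow(Add(Add(Rational(481, 2), 461), -574786), -1) = Pow(Add(Rational(1403, 2), -574786), -1) = Pow(Rational(-1148169, 2), -1) = Rational(-2, 1148169)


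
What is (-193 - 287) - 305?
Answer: -785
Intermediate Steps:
(-193 - 287) - 305 = -480 - 305 = -785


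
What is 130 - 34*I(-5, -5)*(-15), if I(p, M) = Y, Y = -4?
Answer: -1910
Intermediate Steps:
I(p, M) = -4
130 - 34*I(-5, -5)*(-15) = 130 - 34*(-4)*(-15) = 130 + 136*(-15) = 130 - 2040 = -1910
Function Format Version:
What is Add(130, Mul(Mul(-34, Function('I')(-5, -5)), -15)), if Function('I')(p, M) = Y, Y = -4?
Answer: -1910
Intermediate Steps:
Function('I')(p, M) = -4
Add(130, Mul(Mul(-34, Function('I')(-5, -5)), -15)) = Add(130, Mul(Mul(-34, -4), -15)) = Add(130, Mul(136, -15)) = Add(130, -2040) = -1910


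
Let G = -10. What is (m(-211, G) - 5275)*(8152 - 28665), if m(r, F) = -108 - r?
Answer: 106093236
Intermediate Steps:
(m(-211, G) - 5275)*(8152 - 28665) = ((-108 - 1*(-211)) - 5275)*(8152 - 28665) = ((-108 + 211) - 5275)*(-20513) = (103 - 5275)*(-20513) = -5172*(-20513) = 106093236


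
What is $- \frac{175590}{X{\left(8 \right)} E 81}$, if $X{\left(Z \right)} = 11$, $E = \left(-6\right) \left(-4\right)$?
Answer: $- \frac{9755}{1188} \approx -8.2113$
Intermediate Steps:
$E = 24$
$- \frac{175590}{X{\left(8 \right)} E 81} = - \frac{175590}{11 \cdot 24 \cdot 81} = - \frac{175590}{264 \cdot 81} = - \frac{175590}{21384} = \left(-175590\right) \frac{1}{21384} = - \frac{9755}{1188}$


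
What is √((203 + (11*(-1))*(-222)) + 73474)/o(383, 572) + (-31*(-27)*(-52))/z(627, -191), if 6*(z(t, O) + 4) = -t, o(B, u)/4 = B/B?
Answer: 2808/7 + √76119/4 ≈ 470.12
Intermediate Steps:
o(B, u) = 4 (o(B, u) = 4*(B/B) = 4*1 = 4)
z(t, O) = -4 - t/6 (z(t, O) = -4 + (-t)/6 = -4 - t/6)
√((203 + (11*(-1))*(-222)) + 73474)/o(383, 572) + (-31*(-27)*(-52))/z(627, -191) = √((203 + (11*(-1))*(-222)) + 73474)/4 + (-31*(-27)*(-52))/(-4 - ⅙*627) = √((203 - 11*(-222)) + 73474)*(¼) + (837*(-52))/(-4 - 209/2) = √((203 + 2442) + 73474)*(¼) - 43524/(-217/2) = √(2645 + 73474)*(¼) - 43524*(-2/217) = √76119*(¼) + 2808/7 = √76119/4 + 2808/7 = 2808/7 + √76119/4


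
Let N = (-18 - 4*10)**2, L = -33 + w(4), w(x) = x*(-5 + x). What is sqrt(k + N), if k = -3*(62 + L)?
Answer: sqrt(3289) ≈ 57.350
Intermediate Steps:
L = -37 (L = -33 + 4*(-5 + 4) = -33 + 4*(-1) = -33 - 4 = -37)
N = 3364 (N = (-18 - 40)**2 = (-58)**2 = 3364)
k = -75 (k = -3*(62 - 37) = -3*25 = -75)
sqrt(k + N) = sqrt(-75 + 3364) = sqrt(3289)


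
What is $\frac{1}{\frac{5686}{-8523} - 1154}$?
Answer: $- \frac{8523}{9841228} \approx -0.00086605$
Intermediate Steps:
$\frac{1}{\frac{5686}{-8523} - 1154} = \frac{1}{5686 \left(- \frac{1}{8523}\right) - 1154} = \frac{1}{- \frac{5686}{8523} - 1154} = \frac{1}{- \frac{9841228}{8523}} = - \frac{8523}{9841228}$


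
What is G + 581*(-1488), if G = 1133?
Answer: -863395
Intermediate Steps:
G + 581*(-1488) = 1133 + 581*(-1488) = 1133 - 864528 = -863395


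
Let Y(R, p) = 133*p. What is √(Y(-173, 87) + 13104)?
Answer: 5*√987 ≈ 157.08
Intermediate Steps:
√(Y(-173, 87) + 13104) = √(133*87 + 13104) = √(11571 + 13104) = √24675 = 5*√987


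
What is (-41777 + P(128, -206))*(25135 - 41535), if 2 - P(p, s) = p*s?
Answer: 252674800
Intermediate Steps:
P(p, s) = 2 - p*s
(-41777 + P(128, -206))*(25135 - 41535) = (-41777 + (2 - 1*128*(-206)))*(25135 - 41535) = (-41777 + (2 + 26368))*(-16400) = (-41777 + 26370)*(-16400) = -15407*(-16400) = 252674800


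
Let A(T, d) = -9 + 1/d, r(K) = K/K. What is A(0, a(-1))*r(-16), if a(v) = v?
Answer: -10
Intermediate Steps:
r(K) = 1
A(0, a(-1))*r(-16) = (-9 + 1/(-1))*1 = (-9 - 1)*1 = -10*1 = -10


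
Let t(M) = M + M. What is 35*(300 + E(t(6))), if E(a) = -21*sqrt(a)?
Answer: 10500 - 1470*sqrt(3) ≈ 7953.9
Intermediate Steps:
t(M) = 2*M
35*(300 + E(t(6))) = 35*(300 - 21*2*sqrt(3)) = 35*(300 - 42*sqrt(3)) = 10500 - 1470*sqrt(3)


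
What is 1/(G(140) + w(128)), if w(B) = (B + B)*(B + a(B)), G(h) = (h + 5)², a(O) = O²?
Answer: 1/4248097 ≈ 2.3540e-7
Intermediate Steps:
G(h) = (5 + h)²
w(B) = 2*B*(B + B²) (w(B) = (B + B)*(B + B²) = (2*B)*(B + B²) = 2*B*(B + B²))
1/(G(140) + w(128)) = 1/((5 + 140)² + 2*128²*(1 + 128)) = 1/(145² + 2*16384*129) = 1/(21025 + 4227072) = 1/4248097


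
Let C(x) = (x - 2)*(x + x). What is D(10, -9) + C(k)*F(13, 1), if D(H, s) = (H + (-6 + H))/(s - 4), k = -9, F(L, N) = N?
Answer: 2560/13 ≈ 196.92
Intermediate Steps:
C(x) = 2*x*(-2 + x) (C(x) = (-2 + x)*(2*x) = 2*x*(-2 + x))
D(H, s) = (-6 + 2*H)/(-4 + s)
D(10, -9) + C(k)*F(13, 1) = 2*(-3 + 10)/(-4 - 9) + (2*(-9)*(-2 - 9))*1 = 2*7/(-13) + (2*(-9)*(-11))*1 = 2*(-1/13)*7 + 198*1 = -14/13 + 198 = 2560/13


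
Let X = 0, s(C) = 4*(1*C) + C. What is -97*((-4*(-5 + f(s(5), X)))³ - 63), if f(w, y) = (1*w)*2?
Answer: 565710111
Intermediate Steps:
s(C) = 5*C (s(C) = 4*C + C = 5*C)
f(w, y) = 2*w (f(w, y) = w*2 = 2*w)
-97*((-4*(-5 + f(s(5), X)))³ - 63) = -97*((-4*(-5 + 2*(5*5)))³ - 63) = -97*((-4*(-5 + 2*25))³ - 63) = -97*((-4*(-5 + 50))³ - 63) = -97*((-4*45)³ - 63) = -97*((-180)³ - 63) = -97*(-5832000 - 63) = -97*(-5832063) = 565710111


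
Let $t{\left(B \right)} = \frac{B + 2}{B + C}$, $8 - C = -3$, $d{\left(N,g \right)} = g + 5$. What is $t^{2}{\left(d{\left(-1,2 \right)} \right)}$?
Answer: $\frac{1}{4} \approx 0.25$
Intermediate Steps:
$d{\left(N,g \right)} = 5 + g$
$C = 11$ ($C = 8 - -3 = 8 + 3 = 11$)
$t{\left(B \right)} = \frac{2 + B}{11 + B}$ ($t{\left(B \right)} = \frac{B + 2}{B + 11} = \frac{2 + B}{11 + B}$)
$t^{2}{\left(d{\left(-1,2 \right)} \right)} = \left(\frac{2 + \left(5 + 2\right)}{11 + \left(5 + 2\right)}\right)^{2} = \left(\frac{2 + 7}{11 + 7}\right)^{2} = \left(\frac{1}{18} \cdot 9\right)^{2} = \left(\frac{1}{2}\right)^{2} = \frac{1}{4}$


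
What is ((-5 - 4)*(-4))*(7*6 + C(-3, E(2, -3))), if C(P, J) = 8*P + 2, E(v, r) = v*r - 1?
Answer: 720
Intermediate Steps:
E(v, r) = -1 + r*v (E(v, r) = r*v - 1 = -1 + r*v)
C(P, J) = 2 + 8*P
((-5 - 4)*(-4))*(7*6 + C(-3, E(2, -3))) = ((-5 - 4)*(-4))*(7*6 + (2 + 8*(-3))) = (-9*(-4))*(42 + (2 - 24)) = 36*(42 - 22) = 36*20 = 720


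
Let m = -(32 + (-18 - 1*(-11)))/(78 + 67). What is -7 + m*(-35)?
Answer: -28/29 ≈ -0.96552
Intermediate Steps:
m = -5/29 (m = -(32 + (-18 + 11))/145 = -(32 - 7)/145 = -25/145 = -1*5/29 = -5/29 ≈ -0.17241)
-7 + m*(-35) = -7 - 5/29*(-35) = -7 + 175/29 = -28/29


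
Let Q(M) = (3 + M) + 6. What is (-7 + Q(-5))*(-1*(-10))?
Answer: -30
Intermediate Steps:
Q(M) = 9 + M
(-7 + Q(-5))*(-1*(-10)) = (-7 + (9 - 5))*(-1*(-10)) = (-7 + 4)*10 = -3*10 = -30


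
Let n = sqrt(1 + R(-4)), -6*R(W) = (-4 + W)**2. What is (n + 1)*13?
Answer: 13 + 13*I*sqrt(87)/3 ≈ 13.0 + 40.419*I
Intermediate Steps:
R(W) = -(-4 + W)**2/6
n = I*sqrt(87)/3 (n = sqrt(1 - (-4 - 4)**2/6) = sqrt(1 - 1/6*(-8)**2) = sqrt(1 - 1/6*64) = sqrt(1 - 32/3) = sqrt(-29/3) = I*sqrt(87)/3 ≈ 3.1091*I)
(n + 1)*13 = (I*sqrt(87)/3 + 1)*13 = (1 + I*sqrt(87)/3)*13 = 13 + 13*I*sqrt(87)/3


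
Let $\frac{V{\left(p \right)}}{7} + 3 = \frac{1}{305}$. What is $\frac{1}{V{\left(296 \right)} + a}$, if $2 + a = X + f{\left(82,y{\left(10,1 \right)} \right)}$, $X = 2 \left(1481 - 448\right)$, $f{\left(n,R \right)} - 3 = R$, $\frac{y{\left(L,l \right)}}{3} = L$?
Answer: $\frac{305}{633187} \approx 0.00048169$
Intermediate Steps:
$y{\left(L,l \right)} = 3 L$
$f{\left(n,R \right)} = 3 + R$
$X = 2066$ ($X = 2 \cdot 1033 = 2066$)
$V{\left(p \right)} = - \frac{6398}{305}$ ($V{\left(p \right)} = -21 + \frac{7}{305} = - \frac{6398}{305}$)
$a = 2097$ ($a = -2 + \left(2066 + \left(3 + 3 \cdot 10\right)\right) = -2 + \left(2066 + \left(3 + 30\right)\right) = -2 + \left(2066 + 33\right) = -2 + 2099 = 2097$)
$\frac{1}{V{\left(296 \right)} + a} = \frac{1}{- \frac{6398}{305} + 2097} = \frac{1}{\frac{633187}{305}} = \frac{305}{633187}$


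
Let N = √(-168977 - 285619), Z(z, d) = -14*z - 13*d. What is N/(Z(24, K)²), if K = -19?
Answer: 2*I*√113649/7921 ≈ 0.08512*I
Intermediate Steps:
N = 2*I*√113649 (N = √(-454596) = 2*I*√113649 ≈ 674.24*I)
N/(Z(24, K)²) = (2*I*√113649)/((-14*24 - 13*(-19))²) = (2*I*√113649)/((-336 + 247)²) = (2*I*√113649)/((-89)²) = (2*I*√113649)/7921 = (2*I*√113649)*(1/7921) = 2*I*√113649/7921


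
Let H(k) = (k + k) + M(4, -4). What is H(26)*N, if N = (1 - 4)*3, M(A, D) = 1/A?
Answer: -1881/4 ≈ -470.25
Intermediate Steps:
N = -9 (N = -3*3 = -9)
H(k) = ¼ + 2*k (H(k) = (k + k) + 1/4 = 2*k + ¼ = ¼ + 2*k)
H(26)*N = (¼ + 2*26)*(-9) = (¼ + 52)*(-9) = (209/4)*(-9) = -1881/4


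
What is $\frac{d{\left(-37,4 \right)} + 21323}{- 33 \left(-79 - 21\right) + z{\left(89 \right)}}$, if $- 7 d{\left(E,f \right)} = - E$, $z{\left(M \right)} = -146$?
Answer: $\frac{74612}{11039} \approx 6.7589$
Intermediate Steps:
$d{\left(E,f \right)} = \frac{E}{7}$ ($d{\left(E,f \right)} = - \frac{\left(-1\right) E}{7} = \frac{E}{7}$)
$\frac{d{\left(-37,4 \right)} + 21323}{- 33 \left(-79 - 21\right) + z{\left(89 \right)}} = \frac{\frac{1}{7} \left(-37\right) + 21323}{- 33 \left(-79 - 21\right) - 146} = \frac{- \frac{37}{7} + 21323}{\left(-33\right) \left(-100\right) - 146} = \frac{149224}{7 \left(3300 - 146\right)} = \frac{149224}{7 \cdot 3154} = \frac{149224}{7} \cdot \frac{1}{3154} = \frac{74612}{11039}$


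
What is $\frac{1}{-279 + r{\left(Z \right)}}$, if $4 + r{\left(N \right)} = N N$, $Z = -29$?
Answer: $\frac{1}{558} \approx 0.0017921$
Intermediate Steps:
$r{\left(N \right)} = -4 + N^{2}$ ($r{\left(N \right)} = -4 + N N = -4 + N^{2}$)
$\frac{1}{-279 + r{\left(Z \right)}} = \frac{1}{-279 - \left(4 - \left(-29\right)^{2}\right)} = \frac{1}{-279 + \left(-4 + 841\right)} = \frac{1}{-279 + 837} = \frac{1}{558}$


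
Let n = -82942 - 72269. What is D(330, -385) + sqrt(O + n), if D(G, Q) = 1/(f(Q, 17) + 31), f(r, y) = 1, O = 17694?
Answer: 1/32 + I*sqrt(137517) ≈ 0.03125 + 370.83*I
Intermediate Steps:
n = -155211
D(G, Q) = 1/32 (D(G, Q) = 1/(1 + 31) = 1/32)
D(330, -385) + sqrt(O + n) = 1/32 + sqrt(17694 - 155211) = 1/32 + sqrt(-137517) = 1/32 + I*sqrt(137517)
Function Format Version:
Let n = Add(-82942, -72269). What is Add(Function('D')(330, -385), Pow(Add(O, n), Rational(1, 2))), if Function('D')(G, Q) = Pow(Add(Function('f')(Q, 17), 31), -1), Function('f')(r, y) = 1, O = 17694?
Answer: Add(Rational(1, 32), Mul(I, Pow(137517, Rational(1, 2)))) ≈ Add(0.031250, Mul(370.83, I))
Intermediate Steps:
n = -155211
Function('D')(G, Q) = Rational(1, 32) (Function('D')(G, Q) = Pow(Add(1, 31), -1) = Pow(32, -1) = Rational(1, 32))
Add(Function('D')(330, -385), Pow(Add(O, n), Rational(1, 2))) = Add(Rational(1, 32), Pow(Add(17694, -155211), Rational(1, 2))) = Add(Rational(1, 32), Pow(-137517, Rational(1, 2))) = Add(Rational(1, 32), Mul(I, Pow(137517, Rational(1, 2))))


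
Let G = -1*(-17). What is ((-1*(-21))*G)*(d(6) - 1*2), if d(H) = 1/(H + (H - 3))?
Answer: -2023/3 ≈ -674.33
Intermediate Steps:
G = 17
d(H) = 1/(-3 + 2*H) (d(H) = 1/(H + (-3 + H)) = 1/(-3 + 2*H))
((-1*(-21))*G)*(d(6) - 1*2) = (-1*(-21)*17)*(1/(-3 + 2*6) - 1*2) = (21*17)*(1/(-3 + 12) - 2) = 357*(1/9 - 2) = 357*(-17/9) = -2023/3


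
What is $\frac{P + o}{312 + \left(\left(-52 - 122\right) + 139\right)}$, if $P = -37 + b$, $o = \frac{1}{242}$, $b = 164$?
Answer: $\frac{30735}{67034} \approx 0.4585$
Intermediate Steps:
$o = \frac{1}{242} \approx 0.0041322$
$P = 127$ ($P = -37 + 164 = 127$)
$\frac{P + o}{312 + \left(\left(-52 - 122\right) + 139\right)} = \frac{127 + \frac{1}{242}}{312 + \left(\left(-52 - 122\right) + 139\right)} = \frac{30735}{242 \left(312 + \left(-174 + 139\right)\right)} = \frac{30735}{242 \left(312 - 35\right)} = \frac{30735}{242 \cdot 277} = \frac{30735}{242} \cdot \frac{1}{277} = \frac{30735}{67034}$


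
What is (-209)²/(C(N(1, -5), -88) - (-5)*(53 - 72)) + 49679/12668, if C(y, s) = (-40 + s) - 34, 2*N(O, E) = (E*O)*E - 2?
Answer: -540583405/3255676 ≈ -166.04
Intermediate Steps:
N(O, E) = -1 + O*E²/2 (N(O, E) = ((E*O)*E - 2)/2 = (O*E² - 2)/2 = (-2 + O*E²)/2 = -1 + O*E²/2)
C(y, s) = -74 + s
(-209)²/(C(N(1, -5), -88) - (-5)*(53 - 72)) + 49679/12668 = (-209)²/((-74 - 88) - (-5)*(53 - 72)) + 49679/12668 = 43681/(-162 - (-5)*(-19)) + 49679*(1/12668) = 43681/(-162 - 1*95) + 49679/12668 = 43681/(-162 - 95) + 49679/12668 = 43681/(-257) + 49679/12668 = 43681*(-1/257) + 49679/12668 = -43681/257 + 49679/12668 = -540583405/3255676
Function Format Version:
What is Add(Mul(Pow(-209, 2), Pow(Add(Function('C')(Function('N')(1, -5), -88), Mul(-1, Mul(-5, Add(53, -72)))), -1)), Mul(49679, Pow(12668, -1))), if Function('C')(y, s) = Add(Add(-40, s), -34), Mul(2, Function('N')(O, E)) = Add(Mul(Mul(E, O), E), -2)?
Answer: Rational(-540583405, 3255676) ≈ -166.04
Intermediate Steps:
Function('N')(O, E) = Add(-1, Mul(Rational(1, 2), O, Pow(E, 2))) (Function('N')(O, E) = Mul(Rational(1, 2), Add(Mul(Mul(E, O), E), -2)) = Mul(Rational(1, 2), Add(Mul(O, Pow(E, 2)), -2)) = Mul(Rational(1, 2), Add(-2, Mul(O, Pow(E, 2)))) = Add(-1, Mul(Rational(1, 2), O, Pow(E, 2))))
Function('C')(y, s) = Add(-74, s)
Add(Mul(Pow(-209, 2), Pow(Add(Function('C')(Function('N')(1, -5), -88), Mul(-1, Mul(-5, Add(53, -72)))), -1)), Mul(49679, Pow(12668, -1))) = Add(Mul(Pow(-209, 2), Pow(Add(Add(-74, -88), Mul(-1, Mul(-5, Add(53, -72)))), -1)), Mul(49679, Pow(12668, -1))) = Add(Mul(43681, Pow(Add(-162, Mul(-1, Mul(-5, -19))), -1)), Mul(49679, Rational(1, 12668))) = Add(Mul(43681, Pow(Add(-162, Mul(-1, 95)), -1)), Rational(49679, 12668)) = Add(Mul(43681, Pow(Add(-162, -95), -1)), Rational(49679, 12668)) = Add(Mul(43681, Pow(-257, -1)), Rational(49679, 12668)) = Add(Mul(43681, Rational(-1, 257)), Rational(49679, 12668)) = Add(Rational(-43681, 257), Rational(49679, 12668)) = Rational(-540583405, 3255676)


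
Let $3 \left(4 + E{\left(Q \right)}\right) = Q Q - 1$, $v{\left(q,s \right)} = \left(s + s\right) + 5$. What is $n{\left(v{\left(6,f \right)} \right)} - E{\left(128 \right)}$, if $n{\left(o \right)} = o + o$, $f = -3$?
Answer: $-5459$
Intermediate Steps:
$v{\left(q,s \right)} = 5 + 2 s$ ($v{\left(q,s \right)} = 2 s + 5 = 5 + 2 s$)
$E{\left(Q \right)} = - \frac{13}{3} + \frac{Q^{2}}{3}$ ($E{\left(Q \right)} = -4 + \frac{Q Q - 1}{3} = -4 + \frac{Q^{2} - 1}{3} = -4 + \frac{-1 + Q^{2}}{3} = -4 + \left(- \frac{1}{3} + \frac{Q^{2}}{3}\right) = - \frac{13}{3} + \frac{Q^{2}}{3}$)
$n{\left(o \right)} = 2 o$
$n{\left(v{\left(6,f \right)} \right)} - E{\left(128 \right)} = 2 \left(5 + 2 \left(-3\right)\right) - \left(- \frac{13}{3} + \frac{128^{2}}{3}\right) = 2 \left(5 - 6\right) - \left(- \frac{13}{3} + \frac{1}{3} \cdot 16384\right) = 2 \left(-1\right) - \left(- \frac{13}{3} + \frac{16384}{3}\right) = -2 - 5457 = -5459$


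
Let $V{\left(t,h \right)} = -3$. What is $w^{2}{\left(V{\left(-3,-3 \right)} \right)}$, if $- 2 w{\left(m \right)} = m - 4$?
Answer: $\frac{49}{4} \approx 12.25$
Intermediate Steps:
$w{\left(m \right)} = 2 - \frac{m}{2}$ ($w{\left(m \right)} = - \frac{m - 4}{2} = - \frac{-4 + m}{2} = 2 - \frac{m}{2}$)
$w^{2}{\left(V{\left(-3,-3 \right)} \right)} = \left(2 - - \frac{3}{2}\right)^{2} = \left(2 + \frac{3}{2}\right)^{2} = \left(\frac{7}{2}\right)^{2} = \frac{49}{4}$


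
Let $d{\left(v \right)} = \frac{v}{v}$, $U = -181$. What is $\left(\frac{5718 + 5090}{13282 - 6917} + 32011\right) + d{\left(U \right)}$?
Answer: $\frac{203767188}{6365} \approx 32014.0$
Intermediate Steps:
$d{\left(v \right)} = 1$
$\left(\frac{5718 + 5090}{13282 - 6917} + 32011\right) + d{\left(U \right)} = \left(\frac{5718 + 5090}{13282 - 6917} + 32011\right) + 1 = \left(\frac{10808}{6365} + 32011\right) + 1 = \frac{203760823}{6365} + 1 = \frac{203767188}{6365}$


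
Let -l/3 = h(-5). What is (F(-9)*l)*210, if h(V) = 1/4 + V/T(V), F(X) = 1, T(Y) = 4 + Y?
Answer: -6615/2 ≈ -3307.5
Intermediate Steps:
h(V) = ¼ + V/(4 + V) (h(V) = 1/4 + V/(4 + V) = 1*(¼) + V/(4 + V) = ¼ + V/(4 + V))
l = -63/4 (l = -3*(4 + 5*(-5))/(4*(4 - 5)) = -3*(4 - 25)/(4*(-1)) = -3*(-1)*(-21)/4 = -3*21/4 = -63/4 ≈ -15.750)
(F(-9)*l)*210 = (1*(-63/4))*210 = -63/4*210 = -6615/2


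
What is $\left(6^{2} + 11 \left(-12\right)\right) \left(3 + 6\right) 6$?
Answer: $-5184$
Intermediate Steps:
$\left(6^{2} + 11 \left(-12\right)\right) \left(3 + 6\right) 6 = \left(36 - 132\right) 9 \cdot 6 = \left(-96\right) 54 = -5184$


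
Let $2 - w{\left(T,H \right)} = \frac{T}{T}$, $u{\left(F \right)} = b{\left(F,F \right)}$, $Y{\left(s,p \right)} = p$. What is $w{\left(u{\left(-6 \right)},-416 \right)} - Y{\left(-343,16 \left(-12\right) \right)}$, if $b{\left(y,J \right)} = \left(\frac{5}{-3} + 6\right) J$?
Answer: $193$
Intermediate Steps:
$b{\left(y,J \right)} = \frac{13 J}{3}$ ($b{\left(y,J \right)} = \left(5 \left(- \frac{1}{3}\right) + 6\right) J = \left(- \frac{5}{3} + 6\right) J = \frac{13 J}{3}$)
$u{\left(F \right)} = \frac{13 F}{3}$
$w{\left(T,H \right)} = 1$ ($w{\left(T,H \right)} = 2 - \frac{T}{T} = 2 - 1 = 1$)
$w{\left(u{\left(-6 \right)},-416 \right)} - Y{\left(-343,16 \left(-12\right) \right)} = 1 - 16 \left(-12\right) = 1 - -192 = 1 + 192 = 193$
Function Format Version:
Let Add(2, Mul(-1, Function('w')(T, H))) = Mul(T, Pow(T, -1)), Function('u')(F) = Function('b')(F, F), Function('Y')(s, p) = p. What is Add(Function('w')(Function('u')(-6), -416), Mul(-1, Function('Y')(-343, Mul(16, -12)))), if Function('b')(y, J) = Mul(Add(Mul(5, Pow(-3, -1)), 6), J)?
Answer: 193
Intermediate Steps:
Function('b')(y, J) = Mul(Rational(13, 3), J) (Function('b')(y, J) = Mul(Add(Mul(5, Rational(-1, 3)), 6), J) = Mul(Add(Rational(-5, 3), 6), J) = Mul(Rational(13, 3), J))
Function('u')(F) = Mul(Rational(13, 3), F)
Function('w')(T, H) = 1 (Function('w')(T, H) = Add(2, Mul(-1, Mul(T, Pow(T, -1)))) = Add(2, Mul(-1, 1)) = Add(2, -1) = 1)
Add(Function('w')(Function('u')(-6), -416), Mul(-1, Function('Y')(-343, Mul(16, -12)))) = Add(1, Mul(-1, Mul(16, -12))) = Add(1, Mul(-1, -192)) = Add(1, 192) = 193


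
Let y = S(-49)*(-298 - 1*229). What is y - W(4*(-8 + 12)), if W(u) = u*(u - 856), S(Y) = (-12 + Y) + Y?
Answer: 71410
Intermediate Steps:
S(Y) = -12 + 2*Y
W(u) = u*(-856 + u)
y = 57970 (y = (-12 + 2*(-49))*(-298 - 1*229) = (-12 - 98)*(-298 - 229) = -110*(-527) = 57970)
y - W(4*(-8 + 12)) = 57970 - 4*(-8 + 12)*(-856 + 4*(-8 + 12)) = 57970 - 4*4*(-856 + 4*4) = 57970 - 16*(-856 + 16) = 57970 - 16*(-840) = 57970 - 1*(-13440) = 57970 + 13440 = 71410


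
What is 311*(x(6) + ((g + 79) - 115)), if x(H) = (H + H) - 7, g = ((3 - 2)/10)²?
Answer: -963789/100 ≈ -9637.9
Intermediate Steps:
g = 1/100 (g = (1*(⅒))² = (⅒)² = 1/100 ≈ 0.010000)
x(H) = -7 + 2*H (x(H) = 2*H - 7 = -7 + 2*H)
311*(x(6) + ((g + 79) - 115)) = 311*((-7 + 2*6) + ((1/100 + 79) - 115)) = 311*((-7 + 12) + (7901/100 - 115)) = 311*(5 - 3599/100) = 311*(-3099/100) = -963789/100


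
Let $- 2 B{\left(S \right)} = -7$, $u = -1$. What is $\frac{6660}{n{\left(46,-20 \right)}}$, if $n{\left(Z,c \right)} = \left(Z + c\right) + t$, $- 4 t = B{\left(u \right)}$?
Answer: $\frac{17760}{67} \approx 265.07$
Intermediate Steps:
$B{\left(S \right)} = \frac{7}{2}$ ($B{\left(S \right)} = \left(- \frac{1}{2}\right) \left(-7\right) = \frac{7}{2}$)
$t = - \frac{7}{8}$ ($t = \left(- \frac{1}{4}\right) \frac{7}{2} = - \frac{7}{8} \approx -0.875$)
$n{\left(Z,c \right)} = - \frac{7}{8} + Z + c$ ($n{\left(Z,c \right)} = \left(Z + c\right) - \frac{7}{8} = - \frac{7}{8} + Z + c$)
$\frac{6660}{n{\left(46,-20 \right)}} = \frac{6660}{- \frac{7}{8} + 46 - 20} = \frac{6660}{\frac{201}{8}} = 6660 \cdot \frac{8}{201} = \frac{17760}{67}$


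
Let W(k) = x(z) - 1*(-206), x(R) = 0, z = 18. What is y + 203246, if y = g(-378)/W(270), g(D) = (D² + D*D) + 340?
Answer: 21077392/103 ≈ 2.0463e+5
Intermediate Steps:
g(D) = 340 + 2*D² (g(D) = (D² + D²) + 340 = 2*D² + 340 = 340 + 2*D²)
W(k) = 206 (W(k) = 0 - 1*(-206) = 0 + 206 = 206)
y = 143054/103 (y = (340 + 2*(-378)²)/206 = (340 + 2*142884)*(1/206) = (340 + 285768)*(1/206) = 286108*(1/206) = 143054/103 ≈ 1388.9)
y + 203246 = 143054/103 + 203246 = 21077392/103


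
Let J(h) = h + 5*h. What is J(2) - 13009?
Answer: -12997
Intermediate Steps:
J(h) = 6*h
J(2) - 13009 = 6*2 - 13009 = 12 - 13009 = -12997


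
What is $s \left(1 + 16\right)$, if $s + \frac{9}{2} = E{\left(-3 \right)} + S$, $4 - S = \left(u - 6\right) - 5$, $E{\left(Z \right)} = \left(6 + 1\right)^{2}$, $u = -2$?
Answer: $\frac{2091}{2} \approx 1045.5$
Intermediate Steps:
$E{\left(Z \right)} = 49$ ($E{\left(Z \right)} = 7^{2} = 49$)
$S = 17$ ($S = 4 - \left(\left(-2 - 6\right) - 5\right) = 4 - \left(-8 - 5\right) = 4 - -13 = 4 + 13 = 17$)
$s = \frac{123}{2}$ ($s = - \frac{9}{2} + \left(49 + 17\right) = - \frac{9}{2} + 66 = \frac{123}{2} \approx 61.5$)
$s \left(1 + 16\right) = \frac{123 \left(1 + 16\right)}{2} = \frac{123}{2} \cdot 17 = \frac{2091}{2}$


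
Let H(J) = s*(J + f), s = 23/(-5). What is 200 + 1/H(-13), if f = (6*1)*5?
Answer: 78195/391 ≈ 199.99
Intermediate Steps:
f = 30 (f = 6*5 = 30)
s = -23/5 (s = 23*(-1/5) = -23/5 ≈ -4.6000)
H(J) = -138 - 23*J/5 (H(J) = -23*(J + 30)/5 = -23*(30 + J)/5 = -138 - 23*J/5)
200 + 1/H(-13) = 200 + 1/(-138 - 23/5*(-13)) = 200 + 1/(-138 + 299/5) = 200 + 1/(-391/5) = 200 - 5/391 = 78195/391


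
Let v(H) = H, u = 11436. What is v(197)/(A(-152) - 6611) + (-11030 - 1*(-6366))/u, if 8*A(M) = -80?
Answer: -2761103/6309813 ≈ -0.43759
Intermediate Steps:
A(M) = -10 (A(M) = (1/8)*(-80) = -10)
v(197)/(A(-152) - 6611) + (-11030 - 1*(-6366))/u = 197/(-10 - 6611) + (-11030 - 1*(-6366))/11436 = 197/(-6621) + (-11030 + 6366)*(1/11436) = 197*(-1/6621) - 4664*1/11436 = -197/6621 - 1166/2859 = -2761103/6309813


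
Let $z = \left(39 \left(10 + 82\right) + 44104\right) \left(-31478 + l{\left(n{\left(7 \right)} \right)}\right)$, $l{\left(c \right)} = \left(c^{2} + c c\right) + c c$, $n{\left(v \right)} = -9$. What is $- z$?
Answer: $1489659620$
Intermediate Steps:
$l{\left(c \right)} = 3 c^{2}$ ($l{\left(c \right)} = \left(c^{2} + c^{2}\right) + c^{2} = 2 c^{2} + c^{2} = 3 c^{2}$)
$z = -1489659620$ ($z = \left(39 \left(10 + 82\right) + 44104\right) \left(-31478 + 3 \left(-9\right)^{2}\right) = \left(39 \cdot 92 + 44104\right) \left(-31478 + 3 \cdot 81\right) = \left(3588 + 44104\right) \left(-31478 + 243\right) = 47692 \left(-31235\right) = -1489659620$)
$- z = \left(-1\right) \left(-1489659620\right) = 1489659620$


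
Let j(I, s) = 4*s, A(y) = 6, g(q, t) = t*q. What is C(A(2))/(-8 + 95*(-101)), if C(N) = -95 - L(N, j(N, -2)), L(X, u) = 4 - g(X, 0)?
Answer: 1/97 ≈ 0.010309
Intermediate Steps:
g(q, t) = q*t
L(X, u) = 4 (L(X, u) = 4 - X*0 = 4 - 1*0 = 4 + 0 = 4)
C(N) = -99 (C(N) = -95 - 1*4 = -95 - 4 = -99)
C(A(2))/(-8 + 95*(-101)) = -99/(-8 + 95*(-101)) = -99/(-8 - 9595) = -99/(-9603) = -99*(-1/9603) = 1/97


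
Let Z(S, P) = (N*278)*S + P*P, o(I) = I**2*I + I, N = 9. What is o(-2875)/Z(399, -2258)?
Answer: -11881837375/3048431 ≈ -3897.7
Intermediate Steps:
o(I) = I + I**3 (o(I) = I**3 + I = I + I**3)
Z(S, P) = P**2 + 2502*S (Z(S, P) = (9*278)*S + P*P = 2502*S + P**2 = P**2 + 2502*S)
o(-2875)/Z(399, -2258) = (-2875 + (-2875)**3)/((-2258)**2 + 2502*399) = (-2875 - 23763671875)/(5098564 + 998298) = -23763674750/6096862 = -23763674750*1/6096862 = -11881837375/3048431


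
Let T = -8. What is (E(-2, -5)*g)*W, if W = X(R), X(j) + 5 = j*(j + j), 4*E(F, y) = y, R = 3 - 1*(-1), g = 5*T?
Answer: 1350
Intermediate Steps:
g = -40 (g = 5*(-8) = -40)
R = 4 (R = 3 + 1 = 4)
E(F, y) = y/4
X(j) = -5 + 2*j² (X(j) = -5 + j*(j + j) = -5 + j*(2*j) = -5 + 2*j²)
W = 27 (W = -5 + 2*4² = -5 + 2*16 = -5 + 32 = 27)
(E(-2, -5)*g)*W = (((¼)*(-5))*(-40))*27 = -5/4*(-40)*27 = 50*27 = 1350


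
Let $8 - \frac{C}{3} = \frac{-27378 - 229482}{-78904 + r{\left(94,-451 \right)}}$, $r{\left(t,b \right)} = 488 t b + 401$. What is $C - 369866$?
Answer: $- \frac{1536085274026}{4153355} \approx -3.6984 \cdot 10^{5}$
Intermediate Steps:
$r{\left(t,b \right)} = 401 + 488 b t$ ($r{\left(t,b \right)} = 488 b t + 401 = 401 + 488 b t$)
$C = \frac{99526404}{4153355}$ ($C = 24 - 3 \frac{-27378 - 229482}{-78904 + \left(401 + 488 \left(-451\right) 94\right)} = 24 - 3 \left(- \frac{256860}{-78904 + \left(401 - 20688272\right)}\right) = 24 - 3 \left(- \frac{256860}{-78904 - 20687871}\right) = 24 - 3 \left(- \frac{256860}{-20766775}\right) = 24 - 3 \left(\left(-256860\right) \left(- \frac{1}{20766775}\right)\right) = 24 - \frac{154116}{4153355} = \frac{99526404}{4153355} \approx 23.963$)
$C - 369866 = \frac{99526404}{4153355} - 369866 = - \frac{1536085274026}{4153355}$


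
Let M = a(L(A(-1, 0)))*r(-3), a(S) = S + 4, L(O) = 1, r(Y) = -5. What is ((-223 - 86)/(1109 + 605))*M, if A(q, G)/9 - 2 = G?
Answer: 7725/1714 ≈ 4.5070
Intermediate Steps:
A(q, G) = 18 + 9*G
a(S) = 4 + S
M = -25 (M = (4 + 1)*(-5) = 5*(-5) = -25)
((-223 - 86)/(1109 + 605))*M = ((-223 - 86)/(1109 + 605))*(-25) = -309/1714*(-25) = 7725/1714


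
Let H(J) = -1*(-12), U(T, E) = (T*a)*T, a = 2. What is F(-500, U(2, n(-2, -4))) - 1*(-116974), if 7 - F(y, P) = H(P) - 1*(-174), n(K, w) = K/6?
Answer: 116795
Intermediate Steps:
n(K, w) = K/6 (n(K, w) = K*(1/6) = K/6)
U(T, E) = 2*T**2 (U(T, E) = (T*2)*T = (2*T)*T = 2*T**2)
H(J) = 12
F(y, P) = -179 (F(y, P) = 7 - (12 - 1*(-174)) = 7 - (12 + 174) = 7 - 1*186 = 7 - 186 = -179)
F(-500, U(2, n(-2, -4))) - 1*(-116974) = -179 - 1*(-116974) = -179 + 116974 = 116795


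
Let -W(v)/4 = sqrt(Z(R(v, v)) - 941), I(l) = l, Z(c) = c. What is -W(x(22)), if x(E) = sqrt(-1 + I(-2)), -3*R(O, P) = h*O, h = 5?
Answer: 4*sqrt(-8469 - 15*I*sqrt(3))/3 ≈ 0.18821 - 122.7*I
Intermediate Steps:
R(O, P) = -5*O/3
x(E) = I*sqrt(3) (x(E) = sqrt(-1 - 2) = sqrt(-3) = I*sqrt(3))
W(v) = -4*sqrt(-941 - 5*v/3) (W(v) = -4*sqrt(-5*v/3 - 941) = -4*sqrt(-941 - 5*v/3))
-W(x(22)) = -(-4)*sqrt(-8469 - 15*I*sqrt(3))/3 = 4*sqrt(-8469 - 15*I*sqrt(3))/3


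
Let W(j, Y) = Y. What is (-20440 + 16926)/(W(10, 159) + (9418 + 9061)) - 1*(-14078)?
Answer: 131191125/9319 ≈ 14078.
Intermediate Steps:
(-20440 + 16926)/(W(10, 159) + (9418 + 9061)) - 1*(-14078) = (-20440 + 16926)/(159 + (9418 + 9061)) - 1*(-14078) = -3514/(159 + 18479) + 14078 = -3514/18638 + 14078 = -3514*1/18638 + 14078 = -1757/9319 + 14078 = 131191125/9319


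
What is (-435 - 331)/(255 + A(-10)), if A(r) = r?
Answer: -766/245 ≈ -3.1265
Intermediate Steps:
(-435 - 331)/(255 + A(-10)) = (-435 - 331)/(255 - 10) = -766/245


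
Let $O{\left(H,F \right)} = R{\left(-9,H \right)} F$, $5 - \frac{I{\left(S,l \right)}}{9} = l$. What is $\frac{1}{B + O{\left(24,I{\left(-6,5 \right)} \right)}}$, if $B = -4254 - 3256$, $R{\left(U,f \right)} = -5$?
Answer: $- \frac{1}{7510} \approx -0.00013316$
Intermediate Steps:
$I{\left(S,l \right)} = 45 - 9 l$
$O{\left(H,F \right)} = - 5 F$
$B = -7510$ ($B = -4254 - 3256 = -7510$)
$\frac{1}{B + O{\left(24,I{\left(-6,5 \right)} \right)}} = \frac{1}{-7510 - 5 \left(45 - 45\right)} = \frac{1}{-7510 - 0} = \frac{1}{-7510 + 0} = \frac{1}{-7510} = - \frac{1}{7510}$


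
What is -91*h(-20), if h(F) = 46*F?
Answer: 83720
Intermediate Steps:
-91*h(-20) = -4186*(-20) = -91*(-920) = 83720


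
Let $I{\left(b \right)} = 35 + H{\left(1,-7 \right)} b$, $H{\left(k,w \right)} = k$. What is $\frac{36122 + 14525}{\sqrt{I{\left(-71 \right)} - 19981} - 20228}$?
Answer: $- \frac{1024487516}{409192001} - \frac{50647 i \sqrt{20017}}{409192001} \approx -2.5037 - 0.017512 i$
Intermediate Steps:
$I{\left(b \right)} = 35 + b$ ($I{\left(b \right)} = 35 + 1 b = 35 + b$)
$\frac{36122 + 14525}{\sqrt{I{\left(-71 \right)} - 19981} - 20228} = \frac{36122 + 14525}{\sqrt{\left(35 - 71\right) - 19981} - 20228} = \frac{50647}{\sqrt{-36 - 19981} - 20228} = \frac{50647}{\sqrt{-20017} - 20228} = \frac{50647}{i \sqrt{20017} - 20228} = \frac{50647}{-20228 + i \sqrt{20017}}$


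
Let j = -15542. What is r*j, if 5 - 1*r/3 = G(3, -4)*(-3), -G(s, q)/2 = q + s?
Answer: -512886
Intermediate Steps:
G(s, q) = -2*q - 2*s (G(s, q) = -2*(q + s) = -2*q - 2*s)
r = 33 (r = 15 - 3*(-2*(-4) - 2*3)*(-3) = 15 - 3*(8 - 6)*(-3) = 15 - 6*(-3) = 15 - 3*(-6) = 15 + 18 = 33)
r*j = 33*(-15542) = -512886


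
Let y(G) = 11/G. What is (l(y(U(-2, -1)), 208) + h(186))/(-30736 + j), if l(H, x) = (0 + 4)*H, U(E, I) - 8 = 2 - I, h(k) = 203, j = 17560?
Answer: -23/1464 ≈ -0.015710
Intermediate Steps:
U(E, I) = 10 - I (U(E, I) = 8 + (2 - I) = 10 - I)
l(H, x) = 4*H
(l(y(U(-2, -1)), 208) + h(186))/(-30736 + j) = (4*(11/(10 - 1*(-1))) + 203)/(-30736 + 17560) = (4*(11/(10 + 1)) + 203)/(-13176) = (4*(11/11) + 203)*(-1/13176) = (4*(11*(1/11)) + 203)*(-1/13176) = (4*1 + 203)*(-1/13176) = (4 + 203)*(-1/13176) = 207*(-1/13176) = -23/1464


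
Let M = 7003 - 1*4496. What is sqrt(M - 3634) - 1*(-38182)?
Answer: 38182 + 7*I*sqrt(23) ≈ 38182.0 + 33.571*I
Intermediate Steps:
M = 2507 (M = 7003 - 4496 = 2507)
sqrt(M - 3634) - 1*(-38182) = sqrt(2507 - 3634) - 1*(-38182) = sqrt(-1127) + 38182 = 7*I*sqrt(23) + 38182 = 38182 + 7*I*sqrt(23)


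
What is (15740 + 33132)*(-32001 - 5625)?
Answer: -1838857872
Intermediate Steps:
(15740 + 33132)*(-32001 - 5625) = 48872*(-37626) = -1838857872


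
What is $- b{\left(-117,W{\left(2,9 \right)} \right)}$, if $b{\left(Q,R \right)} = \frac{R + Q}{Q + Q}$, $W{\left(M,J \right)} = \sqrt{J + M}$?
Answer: $- \frac{1}{2} + \frac{\sqrt{11}}{234} \approx -0.48583$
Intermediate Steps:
$b{\left(Q,R \right)} = \frac{Q + R}{2 Q}$
$- b{\left(-117,W{\left(2,9 \right)} \right)} = - \frac{-117 + \sqrt{9 + 2}}{2 \left(-117\right)} = - \frac{\left(-1\right) \left(-117 + \sqrt{11}\right)}{2 \cdot 117} = - (\frac{1}{2} - \frac{\sqrt{11}}{234}) = - \frac{1}{2} + \frac{\sqrt{11}}{234}$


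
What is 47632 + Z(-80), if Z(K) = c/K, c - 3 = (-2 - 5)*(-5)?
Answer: 1905261/40 ≈ 47632.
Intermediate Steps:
c = 38 (c = 3 + (-2 - 5)*(-5) = 3 - 7*(-5) = 3 + 35 = 38)
Z(K) = 38/K
47632 + Z(-80) = 47632 + 38/(-80) = 47632 + 38*(-1/80) = 47632 - 19/40 = 1905261/40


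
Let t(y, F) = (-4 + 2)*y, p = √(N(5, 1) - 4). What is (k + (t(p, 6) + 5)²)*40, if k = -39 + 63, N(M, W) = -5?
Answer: 520 - 2400*I ≈ 520.0 - 2400.0*I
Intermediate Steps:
p = 3*I (p = √(-5 - 4) = √(-9) = 3*I ≈ 3.0*I)
t(y, F) = -2*y
k = 24
(k + (t(p, 6) + 5)²)*40 = (24 + (-6*I + 5)²)*40 = (24 + (5 - 6*I)²)*40 = 960 + 40*(5 - 6*I)²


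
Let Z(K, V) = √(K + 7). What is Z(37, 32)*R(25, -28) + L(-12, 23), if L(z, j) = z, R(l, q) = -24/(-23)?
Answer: -12 + 48*√11/23 ≈ -5.0783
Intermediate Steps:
Z(K, V) = √(7 + K)
R(l, q) = 24/23 (R(l, q) = -24*(-1/23) = 24/23)
Z(37, 32)*R(25, -28) + L(-12, 23) = √(7 + 37)*(24/23) - 12 = √44*(24/23) - 12 = (2*√11)*(24/23) - 12 = 48*√11/23 - 12 = -12 + 48*√11/23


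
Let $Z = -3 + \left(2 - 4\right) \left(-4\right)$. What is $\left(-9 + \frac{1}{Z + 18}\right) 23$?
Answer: $-206$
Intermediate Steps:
$Z = 5$ ($Z = -3 - -8 = -3 + 8 = 5$)
$\left(-9 + \frac{1}{Z + 18}\right) 23 = \left(-9 + \frac{1}{5 + 18}\right) 23 = \left(-9 + \frac{1}{23}\right) 23 = \left(- \frac{206}{23}\right) 23 = -206$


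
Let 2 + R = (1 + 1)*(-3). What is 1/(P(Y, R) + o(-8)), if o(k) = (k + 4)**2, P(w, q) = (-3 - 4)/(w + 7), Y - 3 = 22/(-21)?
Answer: 188/2861 ≈ 0.065711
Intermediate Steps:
R = -8 (R = -2 + (1 + 1)*(-3) = -2 + 2*(-3) = -2 - 6 = -8)
Y = 41/21 (Y = 3 + 22/(-21) = 3 + 22*(-1/21) = 3 - 22/21 = 41/21 ≈ 1.9524)
P(w, q) = -7/(7 + w)
o(k) = (4 + k)**2
1/(P(Y, R) + o(-8)) = 1/(-7/(7 + 41/21) + (4 - 8)**2) = 1/(-7/188/21 + (-4)**2) = 1/(-7*21/188 + 16) = 1/(-147/188 + 16) = 1/(2861/188) = 188/2861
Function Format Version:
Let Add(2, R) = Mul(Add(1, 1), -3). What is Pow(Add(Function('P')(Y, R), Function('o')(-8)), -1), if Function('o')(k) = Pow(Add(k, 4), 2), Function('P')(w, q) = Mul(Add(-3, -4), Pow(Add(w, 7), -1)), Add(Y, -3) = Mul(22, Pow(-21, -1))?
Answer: Rational(188, 2861) ≈ 0.065711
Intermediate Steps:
R = -8 (R = Add(-2, Mul(Add(1, 1), -3)) = Add(-2, Mul(2, -3)) = Add(-2, -6) = -8)
Y = Rational(41, 21) (Y = Add(3, Mul(22, Pow(-21, -1))) = Add(3, Mul(22, Rational(-1, 21))) = Add(3, Rational(-22, 21)) = Rational(41, 21) ≈ 1.9524)
Function('P')(w, q) = Mul(-7, Pow(Add(7, w), -1))
Function('o')(k) = Pow(Add(4, k), 2)
Pow(Add(Function('P')(Y, R), Function('o')(-8)), -1) = Pow(Add(Mul(-7, Pow(Add(7, Rational(41, 21)), -1)), Pow(Add(4, -8), 2)), -1) = Pow(Add(Mul(-7, Pow(Rational(188, 21), -1)), Pow(-4, 2)), -1) = Pow(Add(Mul(-7, Rational(21, 188)), 16), -1) = Pow(Add(Rational(-147, 188), 16), -1) = Pow(Rational(2861, 188), -1) = Rational(188, 2861)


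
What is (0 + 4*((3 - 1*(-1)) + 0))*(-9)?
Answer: -144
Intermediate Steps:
(0 + 4*((3 - 1*(-1)) + 0))*(-9) = (0 + 4*((3 + 1) + 0))*(-9) = (0 + 4*(4 + 0))*(-9) = (0 + 4*4)*(-9) = (0 + 16)*(-9) = 16*(-9) = -144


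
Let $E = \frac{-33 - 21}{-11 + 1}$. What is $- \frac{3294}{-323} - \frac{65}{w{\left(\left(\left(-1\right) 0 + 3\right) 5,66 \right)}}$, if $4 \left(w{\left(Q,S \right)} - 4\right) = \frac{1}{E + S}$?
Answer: $- \frac{11149062}{1846591} \approx -6.0376$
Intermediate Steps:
$E = \frac{27}{5}$ ($E = - \frac{54}{-10} = \left(-54\right) \left(- \frac{1}{10}\right) = \frac{27}{5} \approx 5.4$)
$w{\left(Q,S \right)} = 4 + \frac{1}{4 \left(\frac{27}{5} + S\right)}$
$- \frac{3294}{-323} - \frac{65}{w{\left(\left(\left(-1\right) 0 + 3\right) 5,66 \right)}} = - \frac{3294}{-323} - \frac{65}{\frac{1}{4} \frac{1}{27 + 5 \cdot 66} \left(437 + 80 \cdot 66\right)} = \left(-3294\right) \left(- \frac{1}{323}\right) - \frac{65}{\frac{1}{4} \frac{1}{27 + 330} \left(437 + 5280\right)} = \frac{3294}{323} - \frac{65}{\frac{1}{4} \cdot \frac{1}{357} \cdot 5717} = \frac{3294}{323} - \frac{65}{\frac{5717}{1428}} = \frac{3294}{323} - \frac{92820}{5717} = - \frac{11149062}{1846591}$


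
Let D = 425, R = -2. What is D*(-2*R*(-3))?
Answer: -5100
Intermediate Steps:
D*(-2*R*(-3)) = 425*(-2*(-2)*(-3)) = 425*(4*(-3)) = 425*(-12) = -5100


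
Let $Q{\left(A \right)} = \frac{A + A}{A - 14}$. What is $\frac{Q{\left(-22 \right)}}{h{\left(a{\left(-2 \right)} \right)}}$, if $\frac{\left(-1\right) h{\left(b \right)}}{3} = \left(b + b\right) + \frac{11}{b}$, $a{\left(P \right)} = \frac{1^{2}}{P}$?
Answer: $\frac{11}{621} \approx 0.017713$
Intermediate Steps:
$a{\left(P \right)} = \frac{1}{P}$ ($a{\left(P \right)} = 1 \frac{1}{P} = \frac{1}{P}$)
$Q{\left(A \right)} = \frac{2 A}{-14 + A}$
$h{\left(b \right)} = - \frac{33}{b} - 6 b$ ($h{\left(b \right)} = - 3 \left(\left(b + b\right) + \frac{11}{b}\right) = - 3 \left(2 b + \frac{11}{b}\right) = - \frac{33}{b} - 6 b$)
$\frac{Q{\left(-22 \right)}}{h{\left(a{\left(-2 \right)} \right)}} = \frac{2 \left(-22\right) \frac{1}{-14 - 22}}{- \frac{33}{\frac{1}{-2}} - \frac{6}{-2}} = \frac{2 \left(-22\right) \frac{1}{-36}}{- \frac{33}{- \frac{1}{2}} - -3} = \frac{2 \left(-22\right) \left(- \frac{1}{36}\right)}{\left(-33\right) \left(-2\right) + 3} = \frac{11}{9 \left(66 + 3\right)} = \frac{11}{9 \cdot 69} = \frac{11}{9} \cdot \frac{1}{69} = \frac{11}{621}$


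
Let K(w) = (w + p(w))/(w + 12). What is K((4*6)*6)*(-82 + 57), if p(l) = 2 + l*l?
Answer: -261025/78 ≈ -3346.5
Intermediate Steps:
p(l) = 2 + l²
K(w) = (2 + w + w²)/(12 + w) (K(w) = (w + (2 + w²))/(w + 12) = (2 + w + w²)/(12 + w))
K((4*6)*6)*(-82 + 57) = ((2 + (4*6)*6 + ((4*6)*6)²)/(12 + (4*6)*6))*(-82 + 57) = ((2 + 24*6 + (24*6)²)/(12 + 24*6))*(-25) = ((2 + 144 + 144²)/(12 + 144))*(-25) = ((2 + 144 + 20736)/156)*(-25) = ((1/156)*20882)*(-25) = (10441/78)*(-25) = -261025/78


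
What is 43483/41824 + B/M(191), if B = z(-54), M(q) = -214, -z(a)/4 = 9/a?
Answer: 13916219/13425504 ≈ 1.0366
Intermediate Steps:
z(a) = -36/a
B = 2/3 (B = -36/(-54) = -36*(-1/54) = 2/3 ≈ 0.66667)
43483/41824 + B/M(191) = 43483/41824 + (2/3)/(-214) = 43483*(1/41824) + (2/3)*(-1/214) = 43483/41824 - 1/321 = 13916219/13425504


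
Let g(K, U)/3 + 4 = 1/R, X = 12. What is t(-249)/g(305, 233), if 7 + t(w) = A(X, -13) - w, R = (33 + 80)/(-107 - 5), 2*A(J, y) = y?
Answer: -17741/1128 ≈ -15.728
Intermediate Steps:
A(J, y) = y/2
R = -113/112 (R = 113/(-112) = 113*(-1/112) = -113/112 ≈ -1.0089)
t(w) = -27/2 - w (t(w) = -7 + ((½)*(-13) - w) = -7 + (-13/2 - w) = -27/2 - w)
g(K, U) = -1692/113 (g(K, U) = -12 + 3/(-113/112) = -12 + 3*(-112/113) = -12 - 336/113 = -1692/113)
t(-249)/g(305, 233) = (-27/2 - 1*(-249))/(-1692/113) = (-27/2 + 249)*(-113/1692) = (471/2)*(-113/1692) = -17741/1128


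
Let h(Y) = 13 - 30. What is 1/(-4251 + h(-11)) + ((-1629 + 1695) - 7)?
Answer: 251811/4268 ≈ 59.000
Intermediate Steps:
h(Y) = -17
1/(-4251 + h(-11)) + ((-1629 + 1695) - 7) = 1/(-4251 - 17) + ((-1629 + 1695) - 7) = 1/(-4268) + (66 - 7) = -1/4268 + 59 = 251811/4268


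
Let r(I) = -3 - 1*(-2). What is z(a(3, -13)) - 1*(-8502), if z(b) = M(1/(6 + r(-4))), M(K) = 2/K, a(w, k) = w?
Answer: 8512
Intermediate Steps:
r(I) = -1 (r(I) = -3 + 2 = -1)
z(b) = 10 (z(b) = 2/(1/(6 - 1)) = 2/(1/5) = 2*5 = 10)
z(a(3, -13)) - 1*(-8502) = 10 - 1*(-8502) = 10 + 8502 = 8512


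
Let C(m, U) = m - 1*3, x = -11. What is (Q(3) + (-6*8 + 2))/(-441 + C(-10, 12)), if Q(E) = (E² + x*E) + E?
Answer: 67/454 ≈ 0.14758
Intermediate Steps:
Q(E) = E² - 10*E (Q(E) = (E² - 11*E) + E = E² - 10*E)
C(m, U) = -3 + m (C(m, U) = m - 3 = -3 + m)
(Q(3) + (-6*8 + 2))/(-441 + C(-10, 12)) = (3*(-10 + 3) + (-6*8 + 2))/(-441 + (-3 - 10)) = (3*(-7) + (-48 + 2))/(-441 - 13) = (-21 - 46)/(-454) = -1/454*(-67) = 67/454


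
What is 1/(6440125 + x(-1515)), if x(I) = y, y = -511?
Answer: 1/6439614 ≈ 1.5529e-7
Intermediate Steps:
x(I) = -511
1/(6440125 + x(-1515)) = 1/(6440125 - 511) = 1/6439614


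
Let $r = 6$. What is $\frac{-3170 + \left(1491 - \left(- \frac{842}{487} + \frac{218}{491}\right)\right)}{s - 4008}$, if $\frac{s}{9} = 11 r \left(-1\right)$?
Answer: $\frac{401170187}{1100416434} \approx 0.36456$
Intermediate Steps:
$s = -594$ ($s = 9 \cdot 11 \cdot 6 \left(-1\right) = 9 \cdot 66 \left(-1\right) = 9 \left(-66\right) = -594$)
$\frac{-3170 + \left(1491 - \left(- \frac{842}{487} + \frac{218}{491}\right)\right)}{s - 4008} = \frac{-3170 + \left(1491 - \left(- \frac{842}{487} + \frac{218}{491}\right)\right)}{-594 - 4008} = \frac{-3170 + \left(1491 - - \frac{307256}{239117}\right)}{-4602} = \left(-3170 + \left(1491 + \left(\frac{842}{487} - \frac{218}{491}\right)\right)\right) \left(- \frac{1}{4602}\right) = \left(-3170 + \left(1491 + \frac{307256}{239117}\right)\right) \left(- \frac{1}{4602}\right) = \left(-3170 + \frac{356830703}{239117}\right) \left(- \frac{1}{4602}\right) = \left(- \frac{401170187}{239117}\right) \left(- \frac{1}{4602}\right) = \frac{401170187}{1100416434}$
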